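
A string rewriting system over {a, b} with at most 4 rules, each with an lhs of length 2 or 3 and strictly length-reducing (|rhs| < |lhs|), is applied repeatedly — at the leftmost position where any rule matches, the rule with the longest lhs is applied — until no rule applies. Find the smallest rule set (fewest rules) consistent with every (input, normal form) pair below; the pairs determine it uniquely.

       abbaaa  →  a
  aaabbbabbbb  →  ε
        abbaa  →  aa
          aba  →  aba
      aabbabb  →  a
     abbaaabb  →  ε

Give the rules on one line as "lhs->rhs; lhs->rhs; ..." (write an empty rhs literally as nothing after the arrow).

  | abbaaa => aaa => a
  | aaabbbabbbb => abbbabbbb => babbbb => bbb => ε
  | abbaa => aa
  | aba

aaa->a; abb->; bbb->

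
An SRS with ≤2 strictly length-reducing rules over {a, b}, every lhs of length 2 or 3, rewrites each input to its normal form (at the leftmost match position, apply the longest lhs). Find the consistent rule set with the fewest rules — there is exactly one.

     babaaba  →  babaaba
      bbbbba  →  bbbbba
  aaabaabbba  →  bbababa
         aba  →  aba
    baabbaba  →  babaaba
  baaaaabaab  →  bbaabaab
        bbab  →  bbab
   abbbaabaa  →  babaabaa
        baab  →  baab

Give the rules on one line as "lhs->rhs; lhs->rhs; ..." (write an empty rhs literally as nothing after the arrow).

  | babaaba
  | bbbbba
  | aaabaabbba => bbaabbba => bbababa
  | aba

aaa->b; abb->ba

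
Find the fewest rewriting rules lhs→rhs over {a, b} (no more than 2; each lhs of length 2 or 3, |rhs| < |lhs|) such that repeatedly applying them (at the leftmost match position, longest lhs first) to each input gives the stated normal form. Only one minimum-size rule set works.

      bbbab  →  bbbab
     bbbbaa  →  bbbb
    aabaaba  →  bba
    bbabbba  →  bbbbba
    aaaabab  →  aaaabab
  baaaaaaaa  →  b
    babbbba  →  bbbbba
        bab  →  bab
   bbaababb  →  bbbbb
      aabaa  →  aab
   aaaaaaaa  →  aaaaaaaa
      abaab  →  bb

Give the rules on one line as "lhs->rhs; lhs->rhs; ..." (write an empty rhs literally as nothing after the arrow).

  | bbbab
  | bbbbaa => bbbb
  | aabaaba => aabba => abba => bba
  | bbabbba => bbbbba

abb->bb; baa->b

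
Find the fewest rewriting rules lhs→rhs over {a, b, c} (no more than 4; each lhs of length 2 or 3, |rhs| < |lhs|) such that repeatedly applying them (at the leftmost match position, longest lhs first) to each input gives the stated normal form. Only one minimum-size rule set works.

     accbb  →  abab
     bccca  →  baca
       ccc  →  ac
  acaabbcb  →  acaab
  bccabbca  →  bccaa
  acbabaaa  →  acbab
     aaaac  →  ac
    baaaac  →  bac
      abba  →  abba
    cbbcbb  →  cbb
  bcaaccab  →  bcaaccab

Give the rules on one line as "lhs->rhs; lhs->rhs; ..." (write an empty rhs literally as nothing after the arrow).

  | accbb => abab
  | bccca => baca
  | ccc => ac
  | acaabbcb => acaab

aaa->; bbc->; ccb->ba; ccc->ac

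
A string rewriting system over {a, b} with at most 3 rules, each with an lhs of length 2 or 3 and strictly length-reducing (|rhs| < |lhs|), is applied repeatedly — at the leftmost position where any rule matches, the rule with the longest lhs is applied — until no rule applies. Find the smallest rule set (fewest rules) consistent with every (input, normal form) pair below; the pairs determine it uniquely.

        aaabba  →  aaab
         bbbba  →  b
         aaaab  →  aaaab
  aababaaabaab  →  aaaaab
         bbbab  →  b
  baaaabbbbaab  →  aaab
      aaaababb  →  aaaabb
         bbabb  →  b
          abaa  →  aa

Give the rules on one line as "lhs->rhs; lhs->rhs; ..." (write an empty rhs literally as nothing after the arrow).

ba->; bbb->b

  | aaabba => aaab
  | bbbba => bba => b
  | aaaab
  | aababaaabaab => aabaaabaab => aaaabaab => aaaaab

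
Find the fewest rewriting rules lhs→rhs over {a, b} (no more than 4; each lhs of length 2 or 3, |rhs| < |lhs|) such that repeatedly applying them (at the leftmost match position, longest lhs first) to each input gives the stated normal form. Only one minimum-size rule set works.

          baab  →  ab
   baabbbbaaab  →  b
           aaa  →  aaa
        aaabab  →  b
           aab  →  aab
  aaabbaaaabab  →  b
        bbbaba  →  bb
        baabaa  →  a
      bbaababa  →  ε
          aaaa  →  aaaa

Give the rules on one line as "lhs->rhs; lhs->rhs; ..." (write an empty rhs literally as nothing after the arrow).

  | baab => ab
  | baabbbbaaab => abbbbaaab => bbbaaab => bbaab => bab => b
  | aaa
  | aaabab => aabab => abab => bab => b

aba->ba; abb->b; ba->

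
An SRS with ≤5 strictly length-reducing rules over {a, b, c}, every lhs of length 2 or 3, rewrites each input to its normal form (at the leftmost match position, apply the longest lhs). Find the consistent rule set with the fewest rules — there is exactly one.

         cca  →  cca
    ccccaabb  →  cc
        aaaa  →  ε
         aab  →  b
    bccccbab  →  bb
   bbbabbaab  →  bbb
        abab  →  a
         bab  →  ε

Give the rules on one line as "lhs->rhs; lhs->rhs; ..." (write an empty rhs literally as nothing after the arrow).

aa->; ba->c; bc->b; cb->

  | cca
  | ccccaabb => ccccbb => cccb => cc
  | aaaa => aa => ε
  | aab => b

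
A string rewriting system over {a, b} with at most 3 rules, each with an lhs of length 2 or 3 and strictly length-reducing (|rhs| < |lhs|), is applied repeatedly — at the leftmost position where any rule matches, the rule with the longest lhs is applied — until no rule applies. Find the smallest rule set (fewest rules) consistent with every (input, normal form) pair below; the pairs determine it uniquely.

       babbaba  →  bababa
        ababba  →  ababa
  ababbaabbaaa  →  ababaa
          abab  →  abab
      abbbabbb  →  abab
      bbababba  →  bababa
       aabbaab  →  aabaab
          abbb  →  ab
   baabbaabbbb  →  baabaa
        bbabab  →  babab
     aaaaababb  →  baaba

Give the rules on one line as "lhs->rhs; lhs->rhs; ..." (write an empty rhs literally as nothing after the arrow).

aaa->b; bb->; bba->ba

  | babbaba => bababa
  | ababba => ababa
  | ababbaabbaaa => ababaabbaaa => ababaabaaa => ababaabb => ababaa
  | abab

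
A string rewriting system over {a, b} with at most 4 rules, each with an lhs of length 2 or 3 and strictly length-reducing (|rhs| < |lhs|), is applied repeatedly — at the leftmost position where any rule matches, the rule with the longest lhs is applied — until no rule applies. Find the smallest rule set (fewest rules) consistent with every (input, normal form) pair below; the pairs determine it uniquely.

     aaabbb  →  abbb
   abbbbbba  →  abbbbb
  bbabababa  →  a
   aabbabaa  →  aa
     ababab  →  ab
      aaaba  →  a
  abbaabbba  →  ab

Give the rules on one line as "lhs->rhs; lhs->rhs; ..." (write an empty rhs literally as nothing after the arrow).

aab->ab; ba->; bab->

  | aaabbb => aabbb => abbb
  | abbbbbba => abbbbb
  | bbabababa => bababa => aba => a
  | aabbabaa => abbabaa => abaa => aa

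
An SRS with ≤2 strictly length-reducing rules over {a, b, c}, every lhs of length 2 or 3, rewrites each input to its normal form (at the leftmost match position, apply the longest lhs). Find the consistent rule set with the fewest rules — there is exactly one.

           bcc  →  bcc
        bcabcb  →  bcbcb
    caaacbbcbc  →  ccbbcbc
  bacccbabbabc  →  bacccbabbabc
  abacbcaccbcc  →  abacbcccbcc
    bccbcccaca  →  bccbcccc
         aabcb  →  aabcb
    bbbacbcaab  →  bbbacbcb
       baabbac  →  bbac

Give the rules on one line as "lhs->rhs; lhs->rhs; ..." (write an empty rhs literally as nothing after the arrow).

  | bcc
  | bcabcb => bcbcb
  | caaacbbcbc => caacbbcbc => cacbbcbc => ccbbcbc
  | bacccbabbabc

baa->; ca->c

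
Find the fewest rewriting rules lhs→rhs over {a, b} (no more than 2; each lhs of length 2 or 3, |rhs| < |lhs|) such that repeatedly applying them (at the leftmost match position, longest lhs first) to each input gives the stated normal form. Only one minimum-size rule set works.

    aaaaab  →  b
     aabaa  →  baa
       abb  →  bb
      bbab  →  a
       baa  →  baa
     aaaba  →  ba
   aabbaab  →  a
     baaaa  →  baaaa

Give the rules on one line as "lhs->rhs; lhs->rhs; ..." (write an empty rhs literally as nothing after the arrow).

  | aaaaab => aaaab => aaab => aab => ab => b
  | aabaa => abaa => baa
  | abb => bb
  | bbab => bbb => a

ab->b; bbb->a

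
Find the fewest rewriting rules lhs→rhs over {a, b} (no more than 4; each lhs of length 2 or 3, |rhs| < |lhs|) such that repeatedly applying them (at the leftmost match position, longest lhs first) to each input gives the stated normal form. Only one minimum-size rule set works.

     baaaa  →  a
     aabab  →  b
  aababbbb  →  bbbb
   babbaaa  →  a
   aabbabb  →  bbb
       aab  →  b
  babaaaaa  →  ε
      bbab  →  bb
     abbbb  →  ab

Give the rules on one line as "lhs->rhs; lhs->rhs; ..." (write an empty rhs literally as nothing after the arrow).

  | baaaa => aaa => a
  | aabab => bab => b
  | aababbbb => babbbb => bbbb
  | babbaaa => bbaaa => baa => a

aa->; abb->ab; ba->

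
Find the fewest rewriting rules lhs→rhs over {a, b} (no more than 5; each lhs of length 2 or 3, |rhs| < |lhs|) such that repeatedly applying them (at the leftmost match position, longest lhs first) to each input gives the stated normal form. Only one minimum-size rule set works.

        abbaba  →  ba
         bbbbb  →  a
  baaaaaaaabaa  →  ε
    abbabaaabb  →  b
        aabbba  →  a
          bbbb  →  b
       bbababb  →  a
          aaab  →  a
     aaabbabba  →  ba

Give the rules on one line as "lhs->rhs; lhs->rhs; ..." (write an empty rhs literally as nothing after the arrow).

  | abbaba => baba => ba
  | bbbbb => abbb => bb => a
  | baaaaaaaabaa => bbaaaaabaa => aaaaaabaa => baaabaa => bbbaa => abaa => aa => ε
  | abbabaaabb => babaaabb => baaabb => bbbb => abb => b

aa->; aaa->b; ab->; bb->a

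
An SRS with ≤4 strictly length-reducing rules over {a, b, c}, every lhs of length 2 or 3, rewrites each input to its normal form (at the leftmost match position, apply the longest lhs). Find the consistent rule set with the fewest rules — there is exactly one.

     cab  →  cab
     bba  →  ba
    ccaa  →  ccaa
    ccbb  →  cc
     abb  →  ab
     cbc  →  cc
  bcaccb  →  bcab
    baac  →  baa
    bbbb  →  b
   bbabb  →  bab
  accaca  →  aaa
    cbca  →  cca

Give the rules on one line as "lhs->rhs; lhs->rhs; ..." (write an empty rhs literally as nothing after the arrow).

ac->a; bb->b; cb->c

  | cab
  | bba => ba
  | ccaa
  | ccbb => ccb => cc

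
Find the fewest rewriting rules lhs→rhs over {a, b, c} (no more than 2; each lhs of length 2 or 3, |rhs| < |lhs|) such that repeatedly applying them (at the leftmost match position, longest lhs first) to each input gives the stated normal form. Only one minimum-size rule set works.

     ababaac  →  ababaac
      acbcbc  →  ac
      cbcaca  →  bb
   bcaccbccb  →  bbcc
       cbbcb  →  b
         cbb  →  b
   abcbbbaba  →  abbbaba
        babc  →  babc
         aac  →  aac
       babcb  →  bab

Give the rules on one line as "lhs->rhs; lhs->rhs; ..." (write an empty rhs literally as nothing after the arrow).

  | ababaac
  | acbcbc => acbc => ac
  | cbcaca => caca => bca => bb
  | bcaccbccb => bbccbccb => bbcccb => bbcc

ca->b; cb->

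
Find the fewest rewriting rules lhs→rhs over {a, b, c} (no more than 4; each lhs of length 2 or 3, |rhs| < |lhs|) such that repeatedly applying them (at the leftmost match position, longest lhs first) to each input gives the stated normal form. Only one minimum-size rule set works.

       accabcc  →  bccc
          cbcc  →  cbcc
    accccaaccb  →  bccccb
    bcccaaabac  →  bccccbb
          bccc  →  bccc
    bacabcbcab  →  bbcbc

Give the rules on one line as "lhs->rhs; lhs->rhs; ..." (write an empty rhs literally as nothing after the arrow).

aaa->c; ab->; ac->b

  | accabcc => bcabcc => bccc
  | cbcc
  | accccaaccb => bcccaaccb => bcccabcb => bccccb
  | bcccaaabac => bccccbac => bccccbb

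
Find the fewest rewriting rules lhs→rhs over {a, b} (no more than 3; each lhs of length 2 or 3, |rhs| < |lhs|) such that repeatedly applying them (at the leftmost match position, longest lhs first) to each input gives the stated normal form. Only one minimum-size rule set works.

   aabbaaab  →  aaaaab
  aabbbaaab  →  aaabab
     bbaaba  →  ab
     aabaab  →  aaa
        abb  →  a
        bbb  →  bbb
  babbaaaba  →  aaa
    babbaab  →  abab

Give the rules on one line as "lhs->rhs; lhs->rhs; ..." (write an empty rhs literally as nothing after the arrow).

abb->a; baa->ab

  | aabbaaab => aaaaab
  | aabbbaaab => aabaaab => aaabab
  | bbaaba => babba => baa => ab
  | aabaab => aaabb => aaa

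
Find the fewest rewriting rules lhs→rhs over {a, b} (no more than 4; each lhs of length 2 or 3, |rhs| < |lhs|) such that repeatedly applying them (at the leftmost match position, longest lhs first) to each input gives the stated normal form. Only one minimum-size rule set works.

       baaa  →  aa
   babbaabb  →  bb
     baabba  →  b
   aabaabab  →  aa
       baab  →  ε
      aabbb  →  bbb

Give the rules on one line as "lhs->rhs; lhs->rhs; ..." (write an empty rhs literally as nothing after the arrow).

ab->; abb->bb; ba->

  | baaa => aa
  | babbaabb => bbaabb => babb => bb
  | baabba => abba => bba => b
  | aabaabab => aaabab => aaab => aa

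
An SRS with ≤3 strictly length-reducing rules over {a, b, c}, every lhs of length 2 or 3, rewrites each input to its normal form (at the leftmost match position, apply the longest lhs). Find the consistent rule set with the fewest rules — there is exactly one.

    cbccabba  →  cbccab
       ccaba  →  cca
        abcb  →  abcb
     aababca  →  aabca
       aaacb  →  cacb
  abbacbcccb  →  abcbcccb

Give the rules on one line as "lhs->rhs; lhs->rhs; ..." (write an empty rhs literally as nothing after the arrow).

aaa->ca; ba->

  | cbccabba => cbccab
  | ccaba => cca
  | abcb
  | aababca => aabca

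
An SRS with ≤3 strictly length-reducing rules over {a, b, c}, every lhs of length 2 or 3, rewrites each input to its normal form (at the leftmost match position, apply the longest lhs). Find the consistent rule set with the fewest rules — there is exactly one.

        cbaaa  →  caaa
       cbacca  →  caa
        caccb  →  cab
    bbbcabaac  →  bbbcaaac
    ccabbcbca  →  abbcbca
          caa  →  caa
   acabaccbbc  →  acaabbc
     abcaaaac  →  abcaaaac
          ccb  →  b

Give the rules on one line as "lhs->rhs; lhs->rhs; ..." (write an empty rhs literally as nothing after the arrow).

  | cbaaa => caaa
  | cbacca => cacca => caa
  | caccb => cab
  | bbbcabaac => bbbcaaac

ba->a; cc->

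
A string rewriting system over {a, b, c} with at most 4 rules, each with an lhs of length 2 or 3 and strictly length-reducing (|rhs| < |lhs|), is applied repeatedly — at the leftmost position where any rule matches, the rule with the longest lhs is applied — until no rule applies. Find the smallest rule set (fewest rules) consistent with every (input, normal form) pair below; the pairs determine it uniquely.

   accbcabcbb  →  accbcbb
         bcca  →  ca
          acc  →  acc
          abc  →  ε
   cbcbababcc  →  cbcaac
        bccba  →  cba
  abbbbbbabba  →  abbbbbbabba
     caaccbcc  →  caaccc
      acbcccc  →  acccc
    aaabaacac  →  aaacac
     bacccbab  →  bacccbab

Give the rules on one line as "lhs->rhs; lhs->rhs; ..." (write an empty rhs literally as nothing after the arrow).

  | accbcabcbb => accbcbb
  | bcca => ca
  | acc
  | abc => ε

aba->; abc->; bbc->aa; bcc->c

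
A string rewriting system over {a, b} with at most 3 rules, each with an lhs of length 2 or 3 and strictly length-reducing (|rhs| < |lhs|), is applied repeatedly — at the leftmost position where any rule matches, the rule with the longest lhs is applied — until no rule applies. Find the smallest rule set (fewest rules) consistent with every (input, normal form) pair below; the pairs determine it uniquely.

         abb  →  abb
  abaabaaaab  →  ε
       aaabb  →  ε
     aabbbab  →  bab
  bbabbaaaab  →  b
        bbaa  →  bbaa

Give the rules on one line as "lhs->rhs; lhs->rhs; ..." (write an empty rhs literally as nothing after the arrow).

  | abb
  | abaabaaaab => abbbaaaab => aaaaab => baab => bbb => ε
  | aaabb => bbb => ε
  | aabbbab => bbbbab => bab

aaa->b; aab->bb; bbb->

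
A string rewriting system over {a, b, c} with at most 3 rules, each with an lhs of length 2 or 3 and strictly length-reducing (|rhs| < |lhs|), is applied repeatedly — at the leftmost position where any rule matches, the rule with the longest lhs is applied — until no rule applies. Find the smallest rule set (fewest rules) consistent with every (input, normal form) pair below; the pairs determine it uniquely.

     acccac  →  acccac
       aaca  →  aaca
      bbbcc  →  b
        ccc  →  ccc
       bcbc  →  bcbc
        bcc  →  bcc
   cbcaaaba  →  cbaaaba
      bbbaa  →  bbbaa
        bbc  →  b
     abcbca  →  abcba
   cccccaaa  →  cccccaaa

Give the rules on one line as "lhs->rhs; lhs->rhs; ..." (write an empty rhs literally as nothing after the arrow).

bbc->b; bca->ba

  | acccac
  | aaca
  | bbbcc => bbc => b
  | ccc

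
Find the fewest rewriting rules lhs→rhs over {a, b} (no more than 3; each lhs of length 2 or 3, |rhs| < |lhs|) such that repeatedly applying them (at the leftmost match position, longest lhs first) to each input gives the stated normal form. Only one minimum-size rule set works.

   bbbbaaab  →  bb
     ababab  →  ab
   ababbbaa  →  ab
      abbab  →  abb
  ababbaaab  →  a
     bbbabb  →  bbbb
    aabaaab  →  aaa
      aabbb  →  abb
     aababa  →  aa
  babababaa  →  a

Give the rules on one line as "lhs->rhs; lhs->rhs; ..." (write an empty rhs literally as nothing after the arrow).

aab->a; ba->

  | bbbbaaab => bbbaab => bbab => bb
  | ababab => abab => ab
  | ababbbaa => abbbaa => abba => ab
  | abbab => abb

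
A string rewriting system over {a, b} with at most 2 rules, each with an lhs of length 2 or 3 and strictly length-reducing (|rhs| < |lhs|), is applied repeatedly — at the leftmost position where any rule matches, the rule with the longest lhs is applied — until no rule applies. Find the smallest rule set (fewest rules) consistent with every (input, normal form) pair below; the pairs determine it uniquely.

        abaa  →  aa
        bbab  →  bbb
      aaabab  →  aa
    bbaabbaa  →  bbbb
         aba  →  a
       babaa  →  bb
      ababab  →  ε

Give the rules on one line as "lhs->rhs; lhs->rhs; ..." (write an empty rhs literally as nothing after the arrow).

  | abaa => aa
  | bbab => bbb
  | aaabab => aaab => aa
  | bbaabbaa => bbabbaa => bbbbaa => bbbba => bbbb

ab->; ba->b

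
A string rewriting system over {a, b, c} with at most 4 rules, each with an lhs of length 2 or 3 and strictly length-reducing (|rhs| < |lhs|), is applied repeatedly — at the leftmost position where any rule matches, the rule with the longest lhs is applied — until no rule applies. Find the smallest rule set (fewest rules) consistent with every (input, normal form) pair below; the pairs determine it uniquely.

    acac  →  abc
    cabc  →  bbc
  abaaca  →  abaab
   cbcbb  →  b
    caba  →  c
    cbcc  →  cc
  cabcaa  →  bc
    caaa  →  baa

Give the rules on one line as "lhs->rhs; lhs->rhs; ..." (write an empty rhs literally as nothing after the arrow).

  | acac => abc
  | cabc => bbc
  | abaaca => abaab
  | cbcbb => cbb => b

bba->c; ca->b; cb->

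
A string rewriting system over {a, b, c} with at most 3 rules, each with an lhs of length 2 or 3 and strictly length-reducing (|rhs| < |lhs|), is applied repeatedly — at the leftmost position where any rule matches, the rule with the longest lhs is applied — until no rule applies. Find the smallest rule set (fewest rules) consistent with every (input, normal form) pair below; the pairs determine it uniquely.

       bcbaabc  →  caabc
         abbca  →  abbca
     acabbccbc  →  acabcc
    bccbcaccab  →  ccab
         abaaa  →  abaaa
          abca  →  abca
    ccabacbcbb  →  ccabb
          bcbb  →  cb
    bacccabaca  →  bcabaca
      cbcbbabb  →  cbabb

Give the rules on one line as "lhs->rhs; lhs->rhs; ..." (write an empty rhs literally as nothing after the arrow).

acc->; bcb->c; ccb->cb

  | bcbaabc => caabc
  | abbca
  | acabbccbc => acabbcbc => acabcc
  | bccbcaccab => bcbcaccab => ccaccab => ccab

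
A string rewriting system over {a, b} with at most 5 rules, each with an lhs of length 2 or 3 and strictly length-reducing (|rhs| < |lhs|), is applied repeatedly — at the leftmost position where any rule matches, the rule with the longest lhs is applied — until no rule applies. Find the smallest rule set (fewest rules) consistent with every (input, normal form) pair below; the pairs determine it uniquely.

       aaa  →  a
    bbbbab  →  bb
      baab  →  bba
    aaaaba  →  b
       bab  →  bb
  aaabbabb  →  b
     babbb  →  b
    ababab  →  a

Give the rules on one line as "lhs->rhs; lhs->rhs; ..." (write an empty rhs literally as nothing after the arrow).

aa->; aab->ba; ab->b; bbb->a

  | aaa => a
  | bbbbab => abab => bab => bb
  | baab => bba
  | aaaaba => aaba => baa => b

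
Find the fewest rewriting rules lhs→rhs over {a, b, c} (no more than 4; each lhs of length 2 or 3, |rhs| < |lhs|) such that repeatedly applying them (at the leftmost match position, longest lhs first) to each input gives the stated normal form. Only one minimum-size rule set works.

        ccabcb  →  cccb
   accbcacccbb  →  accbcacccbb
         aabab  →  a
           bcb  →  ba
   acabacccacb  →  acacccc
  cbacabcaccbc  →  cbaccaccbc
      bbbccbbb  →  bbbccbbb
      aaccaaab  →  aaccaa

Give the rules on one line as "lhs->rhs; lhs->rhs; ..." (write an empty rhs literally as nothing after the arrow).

  | ccabcb => cccb
  | accbcacccbb
  | aabab => aab => a
  | bcb => ba

ab->; acb->c; bcb->ba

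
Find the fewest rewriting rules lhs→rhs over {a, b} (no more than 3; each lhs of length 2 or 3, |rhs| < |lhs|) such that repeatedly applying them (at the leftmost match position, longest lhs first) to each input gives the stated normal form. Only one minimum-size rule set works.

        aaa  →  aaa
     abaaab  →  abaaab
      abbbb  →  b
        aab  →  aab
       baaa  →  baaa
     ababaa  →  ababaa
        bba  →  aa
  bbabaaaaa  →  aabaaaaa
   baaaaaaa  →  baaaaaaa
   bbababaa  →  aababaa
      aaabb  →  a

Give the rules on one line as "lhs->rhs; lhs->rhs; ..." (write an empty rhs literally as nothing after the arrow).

abb->bb; bb->a; bbb->

  | aaa
  | abaaab
  | abbbb => bbbb => b
  | aab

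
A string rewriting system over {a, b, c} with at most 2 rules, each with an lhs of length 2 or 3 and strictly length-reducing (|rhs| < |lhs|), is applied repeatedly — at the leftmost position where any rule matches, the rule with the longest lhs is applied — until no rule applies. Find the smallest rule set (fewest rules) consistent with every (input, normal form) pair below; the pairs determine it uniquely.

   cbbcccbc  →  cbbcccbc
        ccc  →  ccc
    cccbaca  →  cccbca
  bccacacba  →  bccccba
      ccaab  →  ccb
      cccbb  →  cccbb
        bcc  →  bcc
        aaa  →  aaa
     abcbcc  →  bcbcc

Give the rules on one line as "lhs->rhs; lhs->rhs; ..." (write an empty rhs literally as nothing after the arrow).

  | cbbcccbc
  | ccc
  | cccbaca => cccbca
  | bccacacba => bcccacba => bccccba

ab->b; ac->c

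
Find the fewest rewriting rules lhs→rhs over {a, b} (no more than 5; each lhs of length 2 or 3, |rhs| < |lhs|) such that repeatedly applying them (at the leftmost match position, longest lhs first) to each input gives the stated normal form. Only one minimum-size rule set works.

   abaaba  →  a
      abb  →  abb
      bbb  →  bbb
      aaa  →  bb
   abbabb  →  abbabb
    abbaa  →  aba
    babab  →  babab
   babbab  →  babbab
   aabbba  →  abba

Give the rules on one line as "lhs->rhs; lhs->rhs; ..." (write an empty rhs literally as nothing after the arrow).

aa->a; aaa->bb; aab->a; baa->a

  | abaaba => aaba => aa => a
  | abb
  | bbb
  | aaa => bb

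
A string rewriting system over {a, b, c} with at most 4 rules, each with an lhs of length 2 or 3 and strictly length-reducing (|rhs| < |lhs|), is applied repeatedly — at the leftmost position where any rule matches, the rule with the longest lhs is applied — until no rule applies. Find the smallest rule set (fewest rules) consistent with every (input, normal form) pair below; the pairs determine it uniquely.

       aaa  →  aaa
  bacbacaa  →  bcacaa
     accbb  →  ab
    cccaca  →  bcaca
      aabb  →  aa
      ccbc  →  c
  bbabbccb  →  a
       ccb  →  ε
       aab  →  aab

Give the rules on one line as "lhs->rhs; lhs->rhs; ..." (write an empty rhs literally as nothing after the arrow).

acb->c; bb->; cc->b

  | aaa
  | bacbacaa => bcacaa
  | accbb => abbb => ab
  | cccaca => bcaca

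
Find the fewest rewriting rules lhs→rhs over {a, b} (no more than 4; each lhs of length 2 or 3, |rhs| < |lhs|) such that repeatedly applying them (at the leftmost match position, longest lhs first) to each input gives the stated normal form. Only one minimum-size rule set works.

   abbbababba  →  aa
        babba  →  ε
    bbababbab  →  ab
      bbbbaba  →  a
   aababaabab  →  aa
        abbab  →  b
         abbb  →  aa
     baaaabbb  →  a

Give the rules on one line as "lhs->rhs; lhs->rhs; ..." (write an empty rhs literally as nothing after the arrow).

  | abbbababba => aaababba => aaabba => aaba => aa
  | babba => abba => aba => ε
  | bbababbab => bababbab => ababbab => bbab => bab => ab
  | bbbbaba => ababa => ba => a

aab->a; aba->; ba->a; bbb->a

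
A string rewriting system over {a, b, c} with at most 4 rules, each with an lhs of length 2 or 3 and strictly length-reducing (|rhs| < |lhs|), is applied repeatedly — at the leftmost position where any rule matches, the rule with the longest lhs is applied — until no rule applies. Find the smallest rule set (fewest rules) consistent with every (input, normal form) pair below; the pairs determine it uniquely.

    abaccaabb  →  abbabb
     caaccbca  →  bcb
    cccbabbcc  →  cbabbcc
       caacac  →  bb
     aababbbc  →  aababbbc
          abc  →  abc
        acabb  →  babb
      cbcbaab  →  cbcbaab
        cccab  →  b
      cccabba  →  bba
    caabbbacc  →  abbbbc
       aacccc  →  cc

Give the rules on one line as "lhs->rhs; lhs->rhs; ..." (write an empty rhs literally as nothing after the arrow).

aac->c; ac->b; ca->; ccc->c

  | abaccaabb => abbcaabb => abbabb
  | caaccbca => accbca => bcbca => bcb
  | cccbabbcc => cbabbcc
  | caacac => acac => bac => bb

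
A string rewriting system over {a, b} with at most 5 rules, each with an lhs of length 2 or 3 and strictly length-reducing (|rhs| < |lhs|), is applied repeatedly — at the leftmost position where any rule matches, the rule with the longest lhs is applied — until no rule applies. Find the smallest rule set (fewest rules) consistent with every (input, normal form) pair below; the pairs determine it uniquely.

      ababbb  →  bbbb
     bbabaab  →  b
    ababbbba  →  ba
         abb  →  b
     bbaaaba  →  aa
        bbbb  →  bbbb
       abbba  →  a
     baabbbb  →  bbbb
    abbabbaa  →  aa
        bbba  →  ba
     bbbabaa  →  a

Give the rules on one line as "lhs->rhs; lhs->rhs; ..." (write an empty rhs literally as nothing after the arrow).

aab->; ab->; aba->b; bba->a

  | ababbb => bbbb
  | bbabaab => abaab => bab => b
  | ababbbba => bbbbba => bbba => ba
  | abb => b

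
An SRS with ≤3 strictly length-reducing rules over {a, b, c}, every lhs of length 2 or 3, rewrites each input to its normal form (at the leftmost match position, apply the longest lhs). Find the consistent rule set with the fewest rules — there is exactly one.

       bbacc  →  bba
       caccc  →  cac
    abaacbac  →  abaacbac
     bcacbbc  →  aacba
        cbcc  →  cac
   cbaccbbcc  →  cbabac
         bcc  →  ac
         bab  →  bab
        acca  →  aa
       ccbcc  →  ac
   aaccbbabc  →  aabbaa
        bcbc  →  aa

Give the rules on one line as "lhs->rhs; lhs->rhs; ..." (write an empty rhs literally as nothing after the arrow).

bc->a; cc->

  | bbacc => bba
  | caccc => cac
  | abaacbac
  | bcacbbc => aacbbc => aacba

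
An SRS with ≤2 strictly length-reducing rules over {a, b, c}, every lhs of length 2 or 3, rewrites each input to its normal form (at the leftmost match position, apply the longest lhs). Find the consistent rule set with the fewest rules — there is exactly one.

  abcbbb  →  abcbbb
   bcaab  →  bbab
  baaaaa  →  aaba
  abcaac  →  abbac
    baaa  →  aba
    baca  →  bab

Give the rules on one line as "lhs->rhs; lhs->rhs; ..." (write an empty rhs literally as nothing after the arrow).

  | abcbbb
  | bcaab => bbab
  | baaaaa => abaaa => aaba
  | abcaac => abbac

baa->ab; ca->b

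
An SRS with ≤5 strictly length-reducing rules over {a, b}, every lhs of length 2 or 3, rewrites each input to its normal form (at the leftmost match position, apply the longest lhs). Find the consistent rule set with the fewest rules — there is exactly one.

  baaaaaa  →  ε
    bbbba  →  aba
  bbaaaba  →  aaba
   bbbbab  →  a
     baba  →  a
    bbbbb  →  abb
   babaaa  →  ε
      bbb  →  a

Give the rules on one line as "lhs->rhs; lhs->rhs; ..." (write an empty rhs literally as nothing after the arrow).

  | baaaaaa => bbaaaa => bbbaa => aaa => ε
  | bbbba => aba
  | bbaaaba => bbbaba => aaba
  | bbbbab => abab => a

aaa->; baa->bb; bab->; bbb->a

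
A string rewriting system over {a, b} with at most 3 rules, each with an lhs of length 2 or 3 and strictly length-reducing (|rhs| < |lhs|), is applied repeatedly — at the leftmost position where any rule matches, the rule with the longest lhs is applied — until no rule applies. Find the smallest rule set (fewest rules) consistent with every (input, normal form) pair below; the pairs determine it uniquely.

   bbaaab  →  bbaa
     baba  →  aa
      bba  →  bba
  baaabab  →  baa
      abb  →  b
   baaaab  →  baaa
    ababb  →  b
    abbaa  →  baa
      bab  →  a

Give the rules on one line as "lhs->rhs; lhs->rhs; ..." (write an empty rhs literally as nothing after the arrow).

  | bbaaab => bbaa
  | baba => aa
  | bba
  | baaabab => baaab => baa

ab->; bab->a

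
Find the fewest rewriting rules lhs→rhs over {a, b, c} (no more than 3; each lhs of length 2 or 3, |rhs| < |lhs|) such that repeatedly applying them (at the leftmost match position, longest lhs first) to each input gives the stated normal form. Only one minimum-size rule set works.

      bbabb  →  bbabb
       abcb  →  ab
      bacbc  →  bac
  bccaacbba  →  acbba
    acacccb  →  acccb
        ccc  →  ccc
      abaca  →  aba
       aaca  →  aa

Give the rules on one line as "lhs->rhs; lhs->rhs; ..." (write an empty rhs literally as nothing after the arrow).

bc->; ca->

  | bbabb
  | abcb => ab
  | bacbc => bac
  | bccaacbba => caacbba => acbba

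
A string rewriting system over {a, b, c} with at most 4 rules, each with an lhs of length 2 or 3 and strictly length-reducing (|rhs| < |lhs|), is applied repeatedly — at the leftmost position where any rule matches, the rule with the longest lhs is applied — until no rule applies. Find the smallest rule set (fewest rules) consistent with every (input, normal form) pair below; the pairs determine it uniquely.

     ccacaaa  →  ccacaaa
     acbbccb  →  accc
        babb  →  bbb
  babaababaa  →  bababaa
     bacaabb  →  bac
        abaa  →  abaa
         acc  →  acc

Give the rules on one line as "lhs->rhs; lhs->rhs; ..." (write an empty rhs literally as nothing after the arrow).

aab->; abb->bb; cb->c

  | ccacaaa
  | acbbccb => acbccb => acccb => accc
  | babb => bbb
  | babaababaa => bababaa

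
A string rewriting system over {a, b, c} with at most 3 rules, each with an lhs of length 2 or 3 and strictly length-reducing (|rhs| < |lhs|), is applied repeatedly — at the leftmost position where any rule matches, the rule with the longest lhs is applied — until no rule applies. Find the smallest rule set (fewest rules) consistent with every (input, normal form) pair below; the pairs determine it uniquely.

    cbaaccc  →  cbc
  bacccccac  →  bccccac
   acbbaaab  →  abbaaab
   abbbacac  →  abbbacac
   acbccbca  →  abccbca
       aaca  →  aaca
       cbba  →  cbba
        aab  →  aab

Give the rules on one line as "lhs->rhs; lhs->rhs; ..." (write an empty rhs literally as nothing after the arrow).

  | cbaaccc => cbacc => cbc
  | bacccccac => bccccac
  | acbbaaab => abbaaab
  | abbbacac

acb->ab; acc->c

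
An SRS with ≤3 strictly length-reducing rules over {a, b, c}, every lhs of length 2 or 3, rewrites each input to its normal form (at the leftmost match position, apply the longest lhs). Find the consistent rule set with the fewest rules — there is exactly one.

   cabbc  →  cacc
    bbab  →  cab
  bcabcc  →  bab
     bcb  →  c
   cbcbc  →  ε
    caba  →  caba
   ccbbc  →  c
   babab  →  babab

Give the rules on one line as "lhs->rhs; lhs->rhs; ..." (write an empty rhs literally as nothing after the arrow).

  | cabbc => cacc
  | bbab => cab
  | bcabcc => babcc => babc => bab
  | bcb => bb => c

bb->c; bc->b; ccc->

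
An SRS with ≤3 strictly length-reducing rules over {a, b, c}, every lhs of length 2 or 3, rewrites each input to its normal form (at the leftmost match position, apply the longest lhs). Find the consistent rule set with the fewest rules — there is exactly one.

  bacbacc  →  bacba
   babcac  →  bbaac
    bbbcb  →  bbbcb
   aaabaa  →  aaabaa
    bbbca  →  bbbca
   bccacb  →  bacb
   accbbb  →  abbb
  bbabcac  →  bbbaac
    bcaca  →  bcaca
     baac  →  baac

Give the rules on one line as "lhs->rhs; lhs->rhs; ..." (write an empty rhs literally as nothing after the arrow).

abc->ba; cc->

  | bacbacc => bacba
  | babcac => bbaac
  | bbbcb
  | aaabaa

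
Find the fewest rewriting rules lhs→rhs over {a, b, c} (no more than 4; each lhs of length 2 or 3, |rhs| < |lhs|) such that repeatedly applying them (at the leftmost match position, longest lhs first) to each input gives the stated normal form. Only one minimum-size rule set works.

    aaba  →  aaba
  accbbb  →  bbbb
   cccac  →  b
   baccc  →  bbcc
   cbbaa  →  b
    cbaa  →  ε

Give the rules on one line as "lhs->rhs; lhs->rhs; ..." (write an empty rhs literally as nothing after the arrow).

ac->b; baa->; cb->b

  | aaba
  | accbbb => bcbbb => bbbb
  | cccac => cccb => ccb => cb => b
  | baccc => bbcc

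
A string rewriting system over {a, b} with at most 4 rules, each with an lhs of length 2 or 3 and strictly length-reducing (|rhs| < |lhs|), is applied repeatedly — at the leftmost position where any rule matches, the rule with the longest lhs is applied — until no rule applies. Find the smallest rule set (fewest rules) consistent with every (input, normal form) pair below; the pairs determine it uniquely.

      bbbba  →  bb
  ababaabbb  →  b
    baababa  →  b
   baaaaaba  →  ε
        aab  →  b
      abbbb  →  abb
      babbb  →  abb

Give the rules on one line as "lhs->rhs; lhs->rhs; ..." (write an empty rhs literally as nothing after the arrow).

  | bbbba => bba => bb
  | ababaabbb => aaaabbb => aabbb => bbb => b
  | baababa => bababa => aaba => ba => b
  | baaaaaba => baaaaba => baaaba => baaba => baba => aa => ε

aa->; ba->b; bab->a; bbb->b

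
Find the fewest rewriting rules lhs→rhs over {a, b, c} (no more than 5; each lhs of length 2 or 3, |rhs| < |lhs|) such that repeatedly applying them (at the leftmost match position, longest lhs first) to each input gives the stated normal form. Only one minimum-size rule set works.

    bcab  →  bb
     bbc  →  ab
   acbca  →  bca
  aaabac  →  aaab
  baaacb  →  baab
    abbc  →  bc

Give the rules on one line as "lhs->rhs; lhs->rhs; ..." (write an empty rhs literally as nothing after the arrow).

abb->b; ac->; bbc->ab; cab->b

  | bcab => bb
  | bbc => ab
  | acbca => bca
  | aaabac => aaab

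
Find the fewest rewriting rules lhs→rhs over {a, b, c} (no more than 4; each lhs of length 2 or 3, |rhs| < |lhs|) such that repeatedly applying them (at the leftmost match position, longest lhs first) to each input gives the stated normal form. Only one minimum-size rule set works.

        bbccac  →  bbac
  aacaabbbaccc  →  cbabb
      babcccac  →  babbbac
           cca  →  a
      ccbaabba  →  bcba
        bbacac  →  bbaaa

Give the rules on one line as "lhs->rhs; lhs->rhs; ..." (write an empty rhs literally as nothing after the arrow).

aab->c; cac->aa; cc->; ccc->bb

  | bbccac => bbac
  | aacaabbbaccc => aaccbbaccc => aabbaccc => cbaccc => cbabb
  | babcccac => babbbac
  | cca => a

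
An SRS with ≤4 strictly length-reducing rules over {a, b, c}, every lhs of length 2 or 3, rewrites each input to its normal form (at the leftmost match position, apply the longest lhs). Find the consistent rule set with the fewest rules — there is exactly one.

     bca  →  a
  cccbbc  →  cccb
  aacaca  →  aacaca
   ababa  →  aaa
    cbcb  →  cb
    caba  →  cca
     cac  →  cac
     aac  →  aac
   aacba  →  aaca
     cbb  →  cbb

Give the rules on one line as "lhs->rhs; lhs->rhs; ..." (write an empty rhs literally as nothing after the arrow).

ba->a; bc->; cab->cc

  | bca => a
  | cccbbc => cccb
  | aacaca
  | ababa => aaba => aaa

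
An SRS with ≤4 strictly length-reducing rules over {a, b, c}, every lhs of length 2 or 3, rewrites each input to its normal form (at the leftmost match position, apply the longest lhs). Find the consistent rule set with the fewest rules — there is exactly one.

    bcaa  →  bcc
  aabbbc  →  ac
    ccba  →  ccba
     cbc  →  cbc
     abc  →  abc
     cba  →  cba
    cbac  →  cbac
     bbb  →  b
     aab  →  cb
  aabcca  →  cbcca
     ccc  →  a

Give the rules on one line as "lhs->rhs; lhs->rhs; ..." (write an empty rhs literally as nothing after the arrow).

  | bcaa => bcc
  | aabbbc => cbbbc => abbc => ac
  | ccba
  | cbc

aa->c; bb->; cbb->ab; ccc->a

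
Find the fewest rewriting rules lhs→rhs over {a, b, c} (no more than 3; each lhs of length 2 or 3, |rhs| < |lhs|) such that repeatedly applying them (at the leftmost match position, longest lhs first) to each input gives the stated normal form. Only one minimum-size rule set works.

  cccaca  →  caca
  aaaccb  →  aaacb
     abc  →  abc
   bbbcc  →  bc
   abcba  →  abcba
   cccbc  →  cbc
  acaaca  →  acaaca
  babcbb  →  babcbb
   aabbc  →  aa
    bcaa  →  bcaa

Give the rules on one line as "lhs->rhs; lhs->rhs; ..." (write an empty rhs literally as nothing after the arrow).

  | cccaca => ccaca => caca
  | aaaccb => aaacb
  | abc
  | bbbcc => bc

bbc->; cc->c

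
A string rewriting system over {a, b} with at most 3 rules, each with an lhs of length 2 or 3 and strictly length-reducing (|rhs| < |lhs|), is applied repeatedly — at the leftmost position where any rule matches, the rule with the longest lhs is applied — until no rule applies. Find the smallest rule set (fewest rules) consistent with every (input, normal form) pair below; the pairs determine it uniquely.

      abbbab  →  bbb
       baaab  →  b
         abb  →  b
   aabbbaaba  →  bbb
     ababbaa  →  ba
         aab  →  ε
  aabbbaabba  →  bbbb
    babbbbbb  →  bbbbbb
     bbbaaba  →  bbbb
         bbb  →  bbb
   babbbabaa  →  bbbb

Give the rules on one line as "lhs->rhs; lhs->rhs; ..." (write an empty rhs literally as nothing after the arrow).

  | abbbab => bbab => bbb
  | baaab => baab => bab => b
  | abb => b
  | aabbbaaba => abbbaaba => bbaaba => bbaba => bbba => bbb

aa->a; ab->; bba->bb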